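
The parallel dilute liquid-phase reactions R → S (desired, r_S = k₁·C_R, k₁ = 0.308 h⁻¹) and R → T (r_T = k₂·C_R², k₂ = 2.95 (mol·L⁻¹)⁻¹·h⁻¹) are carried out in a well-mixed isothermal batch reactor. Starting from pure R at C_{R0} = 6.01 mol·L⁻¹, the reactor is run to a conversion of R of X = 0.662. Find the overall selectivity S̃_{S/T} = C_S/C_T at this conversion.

0.0284

C_R = C_{R0}(1−X) = 2.031 mol·L⁻¹.
Along a PFR/batch, dC_S/dC_R = −r_S/(r_S+r_T) = −k₁/(k₁+k₂·C_R).
Integrating from C_{R0} to C_R: C_S = (0.308/2.95)·ln[(0.308+2.95·6.01)/(0.308+2.95·2.03)] = 0.1044·ln(18.04/6.301) = 0.1098 mol·L⁻¹.
C_T = (C_{R0}−C_R)−C_S = 3.869 mol·L⁻¹; S̃_{S/T} = 0.1098/3.869 = 0.0284.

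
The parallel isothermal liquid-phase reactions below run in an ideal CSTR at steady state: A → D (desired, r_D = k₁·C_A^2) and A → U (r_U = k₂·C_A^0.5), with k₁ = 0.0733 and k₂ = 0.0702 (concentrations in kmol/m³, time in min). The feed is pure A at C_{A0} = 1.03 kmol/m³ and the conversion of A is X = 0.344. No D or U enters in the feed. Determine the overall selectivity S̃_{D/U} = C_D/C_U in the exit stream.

Exit C_A = C_{A0}(1−X) = 1.03×0.656 = 0.6757 kmol/m³.
In a CSTR the entire volume is at exit conditions, so r_D = 0.0733×0.6757^2 = 0.03346 and r_U = 0.0702×0.6757^0.5 = 0.05770.
Overall selectivity = C_D/C_U = r_Dτ/(r_Uτ) = r_D/r_U = 0.580.

0.580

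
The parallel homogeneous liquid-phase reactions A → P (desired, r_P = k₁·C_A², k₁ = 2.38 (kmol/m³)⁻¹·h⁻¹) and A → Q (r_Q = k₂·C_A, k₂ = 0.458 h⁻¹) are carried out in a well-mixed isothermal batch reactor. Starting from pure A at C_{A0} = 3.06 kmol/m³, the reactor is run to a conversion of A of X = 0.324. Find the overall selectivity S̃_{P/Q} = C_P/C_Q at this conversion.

C_A = C_{A0}(1−X) = 2.069 kmol/m³.
Along a PFR/batch, dC_Q/dC_A = −r_Q/(r_P+r_Q) = −k₂/(k₂+k₁·C_A).
Integrating from C_{A0} to C_A: C_Q = (0.458/2.38)·ln[(0.458+2.38·3.06)/(0.458+2.38·2.07)] = 0.1924·ln(7.741/5.381) = 0.06997 kmol/m³.
Then C_P = (C_{A0}−C_A) − C_Q = 0.9914 − 0.06997 = 0.9215 kmol/m³.
S̃_{P/Q} = C_P/C_Q = 0.9215/0.06997 = 13.2.

13.2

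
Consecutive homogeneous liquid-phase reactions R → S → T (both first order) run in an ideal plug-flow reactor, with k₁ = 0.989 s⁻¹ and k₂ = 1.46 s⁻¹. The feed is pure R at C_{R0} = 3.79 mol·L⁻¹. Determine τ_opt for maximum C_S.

Setting dC_S/dτ = 0 gives τ_opt = ln(k₂/k₁)/(k₂−k₁).
= ln(1.46/0.989)/(1.46−0.989) = ln(1.476)/0.4710 = 0.3895/0.4710 = 0.827 s.

0.827 s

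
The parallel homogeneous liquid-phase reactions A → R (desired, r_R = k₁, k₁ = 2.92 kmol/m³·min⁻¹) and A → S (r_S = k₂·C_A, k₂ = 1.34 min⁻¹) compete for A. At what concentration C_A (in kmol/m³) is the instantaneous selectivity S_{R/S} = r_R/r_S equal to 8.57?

S_{R/S} = (k₁/k₂)·C_A⁻¹ ⇒ C_A = (S·k₂/k₁)^(-1).
= (8.57×1.34/2.92)^(-1) = (3.933)^(-1) = 0.254 kmol/m³.

0.254 kmol/m³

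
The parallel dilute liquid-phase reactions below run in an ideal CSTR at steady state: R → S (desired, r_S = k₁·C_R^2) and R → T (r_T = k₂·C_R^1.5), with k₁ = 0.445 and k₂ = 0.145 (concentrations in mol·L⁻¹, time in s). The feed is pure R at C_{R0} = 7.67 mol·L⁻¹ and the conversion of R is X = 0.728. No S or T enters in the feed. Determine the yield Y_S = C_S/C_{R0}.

Exit C_R = C_{R0}(1−X) = 7.67×0.272 = 2.086 mol·L⁻¹.
Rates in a CSTR are evaluated at the outlet concentration: r_S = 0.445×2.086^2 = 1.937, r_T = 0.145×2.086^1.5 = 0.4369.
Fraction of consumed R going to S: r_S/(r_S+r_T) = 0.8159.
C_S = 0.8159·C_{R0}·X = 0.8159×7.67×0.728 = 4.56 mol·L⁻¹; Y_S = C_S/C_{R0} = 0.594.

0.594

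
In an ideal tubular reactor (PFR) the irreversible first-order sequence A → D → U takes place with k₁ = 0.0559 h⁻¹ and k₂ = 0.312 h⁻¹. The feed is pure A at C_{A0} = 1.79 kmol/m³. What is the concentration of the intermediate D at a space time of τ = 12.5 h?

Solving the coupled first-order balances gives C_D(τ) = [k₁/(k₂−k₁)]·C_{A0}·(e^(−k₁τ) − e^(−k₂τ)).
e^(−k₁τ) = e^(−0.0559×12.5) = e^(−0.6987) = 0.4972; e^(−k₂τ) = e^(−3.900) = 0.02024.
C_D = 0.0559×1.79/(0.312−0.0559) × (0.4972−0.02024) = 0.3907×0.4770 = 0.1864 kmol/m³.

0.186 kmol/m³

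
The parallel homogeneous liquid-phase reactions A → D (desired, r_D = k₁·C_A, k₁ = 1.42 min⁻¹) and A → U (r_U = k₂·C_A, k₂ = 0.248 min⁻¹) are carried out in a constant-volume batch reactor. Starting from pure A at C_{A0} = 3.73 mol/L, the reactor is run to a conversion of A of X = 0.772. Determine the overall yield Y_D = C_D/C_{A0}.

0.657

C_A = C_{A0}(1−X) = 0.8504 mol/L.
Both paths are first order in A, so the instantaneous fraction to D is constant: dC_D/d(−C_A) = k₁/(k₁+k₂) = 0.8513.
C_D = 0.8513·(C_{A0}−C_A) = 0.8513×2.880 = 2.45 mol/L.
Y_D = C_D/C_{A0} = 2.451/3.73 = 0.657.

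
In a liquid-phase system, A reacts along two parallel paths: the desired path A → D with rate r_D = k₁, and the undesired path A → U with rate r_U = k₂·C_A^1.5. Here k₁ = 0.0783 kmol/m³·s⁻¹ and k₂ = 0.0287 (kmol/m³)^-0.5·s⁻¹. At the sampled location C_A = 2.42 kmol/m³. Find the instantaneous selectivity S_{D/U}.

0.725

S_{D/U} = r_D/r_U = (k₁)/(k₂·C_A^1.5) = (k₁/k₂)·C_A^-1.5.
= (0.0783) / (0.0287×2.420^1.5) = 0.07830/0.1080 = 0.725.
The undesired path is higher order in A, so low C_A (CSTR or dilute feed) favours D.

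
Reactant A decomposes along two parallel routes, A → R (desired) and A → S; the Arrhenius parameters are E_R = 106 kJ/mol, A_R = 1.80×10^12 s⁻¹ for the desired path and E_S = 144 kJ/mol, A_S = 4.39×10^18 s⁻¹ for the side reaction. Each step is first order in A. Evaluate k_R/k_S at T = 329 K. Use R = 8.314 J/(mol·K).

0.443

With equal orders, S_{R/S} = k_R/k_S = (A_R/A_S)·exp[(E_S−E_R)/(RT)].
(E_S−E_R)/(RT) = (144−106)×10³/(8.314×329) = 38000/2735 = 13.89.
k_R/k_S = (1.80×10^12/4.39×10^18)·exp(13.89) = 4.100×10^-7 × 1.080×10^6 = 0.443.
Since E_R < E_S, lowering the temperature improves selectivity toward R.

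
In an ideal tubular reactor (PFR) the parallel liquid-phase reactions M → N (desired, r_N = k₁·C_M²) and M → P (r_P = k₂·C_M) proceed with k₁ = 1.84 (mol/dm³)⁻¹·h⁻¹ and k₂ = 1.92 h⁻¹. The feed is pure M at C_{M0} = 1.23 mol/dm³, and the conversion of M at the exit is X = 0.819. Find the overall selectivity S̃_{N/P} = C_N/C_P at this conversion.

C_M = C_{M0}(1−X) = 0.2226 mol/dm³.
Along a PFR/batch, dC_P/dC_M = −r_P/(r_N+r_P) = −k₂/(k₂+k₁·C_M).
Integrating from C_{M0} to C_M: C_P = (1.92/1.84)·ln[(1.92+1.84·1.23)/(1.92+1.84·0.223)] = 1.043·ln(4.183/2.330) = 0.6108 mol/dm³.
Then C_N = (C_{M0}−C_M) − C_P = 1.007 − 0.6108 = 0.3966 mol/dm³.
S̃_{N/P} = C_N/C_P = 0.3966/0.6108 = 0.649.

0.649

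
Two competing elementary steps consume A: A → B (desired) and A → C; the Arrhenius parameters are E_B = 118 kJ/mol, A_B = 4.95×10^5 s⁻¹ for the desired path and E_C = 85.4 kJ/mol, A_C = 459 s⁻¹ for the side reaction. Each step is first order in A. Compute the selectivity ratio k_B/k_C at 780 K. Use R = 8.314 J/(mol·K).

k_B/k_C = (A_B/A_C)·exp[−(E_B−E_C)/(RT)] = (A_B/A_C)·exp[(E_C−E_B)/(RT)].
(E_C−E_B)/(RT) = (85.4−118)×10³/(8.314×780) = -32600/6485 = -5.027.
k_B/k_C = (4.95×10^5/459)·exp(-5.027) = 1078 × 0.006558 = 7.07.
Since E_B > E_C, raising the temperature improves selectivity toward B.

7.07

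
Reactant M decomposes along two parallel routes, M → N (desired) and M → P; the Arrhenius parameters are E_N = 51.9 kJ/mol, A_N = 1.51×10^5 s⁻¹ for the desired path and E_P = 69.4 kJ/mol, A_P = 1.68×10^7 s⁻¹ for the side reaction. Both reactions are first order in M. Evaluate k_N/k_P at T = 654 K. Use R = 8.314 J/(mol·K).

k_N/k_P = (A_N/A_P)·exp[−(E_N−E_P)/(RT)] = (A_N/A_P)·exp[(E_P−E_N)/(RT)].
(E_P−E_N)/(RT) = (69.4−51.9)×10³/(8.314×654) = 17500/5437 = 3.218.
k_N/k_P = (1.51×10^5/1.68×10^7)·exp(3.218) = 0.008988 × 24.99 = 0.225.

0.225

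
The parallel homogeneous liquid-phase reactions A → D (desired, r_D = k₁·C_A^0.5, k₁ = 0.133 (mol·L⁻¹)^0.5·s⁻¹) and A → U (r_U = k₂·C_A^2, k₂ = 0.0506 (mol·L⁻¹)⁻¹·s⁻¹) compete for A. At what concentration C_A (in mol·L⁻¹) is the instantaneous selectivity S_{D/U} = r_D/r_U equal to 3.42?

S_{D/U} = (k₁/k₂)·C_A^-1.5 ⇒ C_A = (S·k₂/k₁)^(1/(-1.5)).
= (3.42×0.0506/0.133)^(-0.6667) = (1.301)^(-0.6667) = 0.839 mol·L⁻¹.

0.839 mol·L⁻¹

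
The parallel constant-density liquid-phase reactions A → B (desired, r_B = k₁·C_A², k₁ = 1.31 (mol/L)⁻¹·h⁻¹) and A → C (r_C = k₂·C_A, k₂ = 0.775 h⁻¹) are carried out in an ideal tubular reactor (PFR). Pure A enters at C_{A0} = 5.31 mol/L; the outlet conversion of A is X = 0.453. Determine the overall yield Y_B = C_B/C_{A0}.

0.395

C_A = C_{A0}(1−X) = 2.905 mol/L.
Along a PFR/batch, dC_C/dC_A = −r_C/(r_B+r_C) = −k₂/(k₂+k₁·C_A).
Integrating from C_{A0} to C_A: C_C = (0.775/1.31)·ln[(0.775+1.31·5.31)/(0.775+1.31·2.90)] = 0.5916·ln(7.731/4.580) = 0.3097 mol/L.
Then C_B = (C_{A0}−C_A) − C_C = 2.405 − 0.3097 = 2.096 mol/L.
Y_B = C_B/C_{A0} = 2.096/5.31 = 0.395.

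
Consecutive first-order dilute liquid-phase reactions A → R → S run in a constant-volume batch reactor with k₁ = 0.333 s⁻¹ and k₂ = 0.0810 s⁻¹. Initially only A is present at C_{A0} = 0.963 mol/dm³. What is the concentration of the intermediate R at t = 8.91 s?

0.553 mol/dm³

The intermediate concentration in a first-order A→B→C sequence is C_R = k₁C_{A0}(e^(−k₁t) − e^(−k₂t))/(k₂−k₁).
e^(−k₁t) = e^(−0.333×8.91) = e^(−2.967) = 0.05146; e^(−k₂t) = e^(−0.7217) = 0.4859.
C_R = 0.333×0.963/(0.0810−0.333) × (0.05146−0.4859) = (-1.273)×(-0.4345) = 0.5529 mol/dm³.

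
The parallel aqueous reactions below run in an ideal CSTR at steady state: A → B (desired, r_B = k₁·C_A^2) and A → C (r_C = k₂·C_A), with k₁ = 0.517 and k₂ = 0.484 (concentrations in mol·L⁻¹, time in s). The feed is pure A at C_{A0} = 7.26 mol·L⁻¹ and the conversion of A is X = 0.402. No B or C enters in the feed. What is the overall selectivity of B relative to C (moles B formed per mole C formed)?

4.64

Exit C_A = C_{A0}(1−X) = 7.26×0.598 = 4.341 mol·L⁻¹.
In a CSTR the entire volume is at exit conditions, so r_B = 0.517×4.341^2 = 9.745 and r_C = 0.484×4.341 = 2.101.
Overall selectivity = C_B/C_C = r_Bτ/(r_Cτ) = r_B/r_C = 4.64.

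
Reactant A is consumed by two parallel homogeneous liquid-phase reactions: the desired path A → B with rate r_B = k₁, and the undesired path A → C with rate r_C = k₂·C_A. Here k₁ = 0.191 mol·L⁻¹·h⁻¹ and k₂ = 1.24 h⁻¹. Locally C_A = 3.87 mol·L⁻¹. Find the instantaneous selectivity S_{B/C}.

0.0398

S_{B/C} = r_B/r_C = (k₁)/(k₂·C_A) = (k₁/k₂)·C_A⁻¹.
= (0.191) / (1.24×3.870) = 0.1910/4.799 = 0.0398.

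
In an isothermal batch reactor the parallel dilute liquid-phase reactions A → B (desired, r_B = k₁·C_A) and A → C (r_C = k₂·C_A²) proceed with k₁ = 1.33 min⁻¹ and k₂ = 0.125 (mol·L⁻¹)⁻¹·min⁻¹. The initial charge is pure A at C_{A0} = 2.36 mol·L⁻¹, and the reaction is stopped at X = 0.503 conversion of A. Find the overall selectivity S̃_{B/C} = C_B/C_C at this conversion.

C_A = C_{A0}(1−X) = 1.173 mol·L⁻¹.
Along a PFR/batch, dC_B/dC_A = −r_B/(r_B+r_C) = −k₁/(k₁+k₂·C_A).
Integrating from C_{A0} to C_A: C_B = (1.33/0.125)·ln[(1.33+0.125·2.36)/(1.33+0.125·1.17)] = 10.64·ln(1.625/1.477) = 1.019 mol·L⁻¹.
C_C = (C_{A0}−C_A)−C_B = 0.1682 mol·L⁻¹; S̃_{B/C} = 1.019/0.1682 = 6.06.

6.06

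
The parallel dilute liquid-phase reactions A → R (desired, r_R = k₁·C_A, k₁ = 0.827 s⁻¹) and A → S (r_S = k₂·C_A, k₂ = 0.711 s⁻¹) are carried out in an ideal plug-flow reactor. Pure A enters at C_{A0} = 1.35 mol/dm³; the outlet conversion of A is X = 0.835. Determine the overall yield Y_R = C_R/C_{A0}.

C_A = C_{A0}(1−X) = 0.2228 mol/dm³.
Both paths are first order in A, so the instantaneous fraction to R is constant: dC_R/d(−C_A) = k₁/(k₁+k₂) = 0.5377.
C_R = 0.5377·(C_{A0}−C_A) = 0.5377×1.127 = 0.606 mol/dm³.
Y_R = C_R/C_{A0} = 0.6061/1.35 = 0.449.

0.449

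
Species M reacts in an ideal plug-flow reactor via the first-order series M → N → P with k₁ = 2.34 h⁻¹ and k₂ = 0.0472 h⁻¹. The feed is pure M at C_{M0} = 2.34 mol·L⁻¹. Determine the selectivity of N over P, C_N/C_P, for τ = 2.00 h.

For first-order series with pure M initially, C_N(τ) = k₁C_{M0}/(k₂−k₁)·(e^(−k₁τ) − e^(−k₂τ)).
e^(−k₁τ) = e^(−2.34×2.00) = e^(−4.680) = 0.009279; e^(−k₂τ) = e^(−0.09440) = 0.9099.
C_N = 2.34×2.34/(0.0472−2.34) × (0.009279−0.9099) = (-2.388)×(-0.9006) = 2.151 mol·L⁻¹.
C_M = C_{M0}e^(−k₁τ) = 0.02171 mol·L⁻¹, so C_P = C_{M0}−C_M−C_N = 0.1674 mol·L⁻¹; C_N/C_P = 12.8.

12.8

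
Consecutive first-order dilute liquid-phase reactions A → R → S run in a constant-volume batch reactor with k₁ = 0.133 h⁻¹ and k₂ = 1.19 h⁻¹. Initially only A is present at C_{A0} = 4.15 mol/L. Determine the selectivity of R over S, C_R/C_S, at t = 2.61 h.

0.397

For first-order series with pure A initially, C_R(t) = k₁C_{A0}/(k₂−k₁)·(e^(−k₁t) − e^(−k₂t)).
e^(−k₁t) = e^(−0.133×2.61) = e^(−0.3471) = 0.7067; e^(−k₂t) = e^(−3.106) = 0.04478.
C_R = 0.133×4.15/(1.19−0.133) × (0.7067−0.04478) = 0.5222×0.6619 = 0.3456 mol/L.
C_A = C_{A0}e^(−k₁t) = 2.933 mol/L, so C_S = C_{A0}−C_A−C_R = 0.8715 mol/L; C_R/C_S = 0.397.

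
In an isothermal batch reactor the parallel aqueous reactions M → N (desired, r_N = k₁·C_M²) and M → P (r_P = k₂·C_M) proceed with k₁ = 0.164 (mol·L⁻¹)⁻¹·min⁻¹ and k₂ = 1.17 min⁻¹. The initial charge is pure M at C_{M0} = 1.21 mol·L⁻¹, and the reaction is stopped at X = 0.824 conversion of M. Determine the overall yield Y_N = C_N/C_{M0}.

C_M = C_{M0}(1−X) = 0.2130 mol·L⁻¹.
Along a PFR/batch, dC_P/dC_M = −r_P/(r_N+r_P) = −k₂/(k₂+k₁·C_M).
Integrating from C_{M0} to C_M: C_P = (1.17/0.164)·ln[(1.17+0.164·1.21)/(1.17+0.164·0.213)] = 7.134·ln(1.368/1.205) = 0.9078 mol·L⁻¹.
Then C_N = (C_{M0}−C_M) − C_P = 0.9970 − 0.9078 = 0.08919 mol·L⁻¹.
Y_N = C_N/C_{M0} = 0.08919/1.21 = 0.0737.

0.0737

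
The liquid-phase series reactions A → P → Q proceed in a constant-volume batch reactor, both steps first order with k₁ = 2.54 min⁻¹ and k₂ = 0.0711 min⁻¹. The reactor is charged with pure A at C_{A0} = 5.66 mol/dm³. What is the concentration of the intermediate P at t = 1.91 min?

Solving the coupled first-order balances gives C_P(t) = [k₁/(k₂−k₁)]·C_{A0}·(e^(−k₁t) − e^(−k₂t)).
e^(−k₁t) = e^(−2.54×1.91) = e^(−4.851) = 0.007817; e^(−k₂t) = e^(−0.1358) = 0.8730.
C_P = 2.54×5.66/(0.0711−2.54) × (0.007817−0.8730) = (-5.823)×(-0.8652) = 5.038 mol/dm³.

5.04 mol/dm³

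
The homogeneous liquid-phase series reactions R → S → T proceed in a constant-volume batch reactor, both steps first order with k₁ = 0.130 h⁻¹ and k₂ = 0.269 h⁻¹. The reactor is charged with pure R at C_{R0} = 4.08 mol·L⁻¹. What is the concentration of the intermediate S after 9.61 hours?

For first-order series with pure R initially, C_S(t) = k₁C_{R0}/(k₂−k₁)·(e^(−k₁t) − e^(−k₂t)).
e^(−k₁t) = e^(−0.130×9.61) = e^(−1.249) = 0.2867; e^(−k₂t) = e^(−2.585) = 0.07539.
C_S = 0.130×4.08/(0.269−0.130) × (0.2867−0.07539) = 3.816×0.2113 = 0.8063 mol·L⁻¹.

0.806 mol·L⁻¹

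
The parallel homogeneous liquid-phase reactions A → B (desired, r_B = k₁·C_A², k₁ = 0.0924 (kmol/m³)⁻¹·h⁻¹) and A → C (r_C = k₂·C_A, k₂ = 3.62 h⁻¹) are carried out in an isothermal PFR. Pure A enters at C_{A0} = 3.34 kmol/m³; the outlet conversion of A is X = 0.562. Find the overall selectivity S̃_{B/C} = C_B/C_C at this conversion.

C_A = C_{A0}(1−X) = 1.463 kmol/m³.
Along a PFR/batch, dC_C/dC_A = −r_C/(r_B+r_C) = −k₂/(k₂+k₁·C_A).
Integrating from C_{A0} to C_A: C_C = (3.62/0.0924)·ln[(3.62+0.0924·3.34)/(3.62+0.0924·1.46)] = 39.18·ln(3.929/3.755) = 1.769 kmol/m³.
Then C_B = (C_{A0}−C_A) − C_C = 1.877 − 1.769 = 0.1081 kmol/m³.
S̃_{B/C} = C_B/C_C = 0.1081/1.769 = 0.0611.

0.0611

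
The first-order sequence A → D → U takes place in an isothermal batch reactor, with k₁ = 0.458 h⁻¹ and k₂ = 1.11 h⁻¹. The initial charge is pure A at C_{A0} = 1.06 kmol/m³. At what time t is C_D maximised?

For first-order series the maximum of C_D occurs at t_opt = ln(k₂/k₁)/(k₂−k₁).
= ln(1.11/0.458)/(1.11−0.458) = ln(2.424)/0.6520 = 0.8852/0.6520 = 1.36 h.

1.36 h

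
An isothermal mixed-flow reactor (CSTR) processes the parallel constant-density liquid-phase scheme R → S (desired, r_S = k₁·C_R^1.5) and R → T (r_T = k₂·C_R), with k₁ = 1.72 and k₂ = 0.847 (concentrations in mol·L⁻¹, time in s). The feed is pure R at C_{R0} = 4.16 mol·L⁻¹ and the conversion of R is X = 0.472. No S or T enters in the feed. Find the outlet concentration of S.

1.47 mol·L⁻¹

Exit C_R = C_{R0}(1−X) = 4.16×0.528 = 2.196 mol·L⁻¹.
Rates in a CSTR are evaluated at the outlet concentration: r_S = 1.72×2.196^1.5 = 5.599, r_T = 0.847×2.196 = 1.860.
Fraction of consumed R going to S: r_S/(r_S+r_T) = 0.7506.
C_S = 0.7506·C_{R0}·X = 0.7506×4.16×0.472 = 1.47 mol·L⁻¹.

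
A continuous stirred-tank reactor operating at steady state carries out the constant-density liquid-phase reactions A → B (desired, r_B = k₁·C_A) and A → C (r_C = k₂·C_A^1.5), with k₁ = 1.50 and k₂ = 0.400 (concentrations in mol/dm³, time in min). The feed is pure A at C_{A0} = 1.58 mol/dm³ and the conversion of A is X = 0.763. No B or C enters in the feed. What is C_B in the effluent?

1.04 mol/dm³

Exit C_A = C_{A0}(1−X) = 1.58×0.237 = 0.3745 mol/dm³.
A CSTR operates uniformly at the exit composition, giving r_B = 0.5617 and r_C = 0.09166 (each k·C_A^n at C_A = 0.3745).
Fraction of consumed A going to B: r_B/(r_B+r_C) = 0.8597.
C_B = 0.8597·C_{A0}·X = 0.8597×1.58×0.763 = 1.04 mol/dm³.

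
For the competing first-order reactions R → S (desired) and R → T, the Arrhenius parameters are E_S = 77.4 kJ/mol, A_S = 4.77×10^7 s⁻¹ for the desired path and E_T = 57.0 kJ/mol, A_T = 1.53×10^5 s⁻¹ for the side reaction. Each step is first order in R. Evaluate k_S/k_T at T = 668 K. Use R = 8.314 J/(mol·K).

7.92

Since both paths have the same order in R, the concentration cancels and S_{S/T} = k_S/k_T = (A_S/A_T)·exp[(E_T−E_S)/(RT)].
(E_T−E_S)/(RT) = (57.0−77.4)×10³/(8.314×668) = -20400/5554 = -3.673.
k_S/k_T = (4.77×10^7/1.53×10^5)·exp(-3.673) = 311.8 × 0.02540 = 7.92.
Since E_S > E_T, raising the temperature improves selectivity toward S.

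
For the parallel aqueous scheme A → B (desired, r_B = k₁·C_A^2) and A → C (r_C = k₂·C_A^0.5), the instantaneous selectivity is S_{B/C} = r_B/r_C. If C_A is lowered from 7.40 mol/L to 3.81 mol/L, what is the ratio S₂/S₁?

S_{B/C} = (k₁/k₂)·C_A^1.5, so S₂/S₁ = (C_{A,2}/C_{A,1})^1.5.
= (3.81/7.40)^1.5 = (0.5149)^1.5 = 0.369.

0.369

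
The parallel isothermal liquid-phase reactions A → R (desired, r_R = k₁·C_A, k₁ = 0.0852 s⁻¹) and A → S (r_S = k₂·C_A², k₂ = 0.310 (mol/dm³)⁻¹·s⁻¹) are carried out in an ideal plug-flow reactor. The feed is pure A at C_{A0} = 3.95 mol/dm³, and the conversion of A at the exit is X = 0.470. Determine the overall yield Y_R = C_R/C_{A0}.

C_A = C_{A0}(1−X) = 2.094 mol/dm³.
Along a PFR/batch, dC_R/dC_A = −r_R/(r_R+r_S) = −k₁/(k₁+k₂·C_A).
Integrating from C_{A0} to C_A: C_R = (0.0852/0.310)·ln[(0.0852+0.310·3.95)/(0.0852+0.310·2.09)] = 0.2748·ln(1.310/0.7342) = 0.1591 mol/dm³.
Y_R = C_R/C_{A0} = 0.1591/3.95 = 0.0403.

0.0403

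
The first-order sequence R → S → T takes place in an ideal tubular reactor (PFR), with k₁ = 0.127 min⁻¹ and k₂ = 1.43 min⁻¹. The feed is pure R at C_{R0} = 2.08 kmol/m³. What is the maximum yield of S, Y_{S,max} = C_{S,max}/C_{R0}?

0.0701

Evaluating C_S at τ_opt = ln(k₂/k₁)/(k₂−k₁) gives C_{S,max}/C_{R0} = (k₁/k₂)^[k₂/(k₂−k₁)].
= (0.127/1.43)^(1.43/(1.43−0.127)) = (0.08881)^(1.097) = 0.07014.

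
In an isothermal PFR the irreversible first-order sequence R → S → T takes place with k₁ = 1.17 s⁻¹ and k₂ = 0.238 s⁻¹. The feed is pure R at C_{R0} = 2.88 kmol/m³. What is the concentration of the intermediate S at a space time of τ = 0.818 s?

1.59 kmol/m³

For first-order series with pure R initially, C_S(τ) = k₁C_{R0}/(k₂−k₁)·(e^(−k₁τ) − e^(−k₂τ)).
e^(−k₁τ) = e^(−1.17×0.818) = e^(−0.9571) = 0.3840; e^(−k₂τ) = e^(−0.1947) = 0.8231.
C_S = 1.17×2.88/(0.238−1.17) × (0.3840−0.8231) = (-3.615)×(-0.4391) = 1.587 kmol/m³.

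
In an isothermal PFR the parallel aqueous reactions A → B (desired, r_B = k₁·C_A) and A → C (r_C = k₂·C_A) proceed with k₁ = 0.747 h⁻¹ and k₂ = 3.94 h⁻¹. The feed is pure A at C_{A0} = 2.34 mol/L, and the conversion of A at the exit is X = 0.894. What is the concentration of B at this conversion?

0.333 mol/L

C_A = C_{A0}(1−X) = 0.2480 mol/L.
Both paths are first order in A, so the instantaneous fraction to B is constant: dC_B/d(−C_A) = k₁/(k₁+k₂) = 0.1594.
C_B = 0.1594·(C_{A0}−C_A) = 0.1594×2.092 = 0.333 mol/L.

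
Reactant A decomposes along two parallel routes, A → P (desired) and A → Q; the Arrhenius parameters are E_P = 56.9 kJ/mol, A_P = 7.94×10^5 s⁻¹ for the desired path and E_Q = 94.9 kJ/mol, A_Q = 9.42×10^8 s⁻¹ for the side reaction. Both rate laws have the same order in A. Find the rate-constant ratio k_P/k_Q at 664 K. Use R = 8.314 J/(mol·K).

k_P/k_Q = (A_P/A_Q)·exp[−(E_P−E_Q)/(RT)] = (A_P/A_Q)·exp[(E_Q−E_P)/(RT)].
(E_Q−E_P)/(RT) = (94.9−56.9)×10³/(8.314×664) = 38000/5520 = 6.883.
k_P/k_Q = (7.94×10^5/9.42×10^8)·exp(6.883) = 8.429×10^-4 × 976.0 = 0.823.

0.823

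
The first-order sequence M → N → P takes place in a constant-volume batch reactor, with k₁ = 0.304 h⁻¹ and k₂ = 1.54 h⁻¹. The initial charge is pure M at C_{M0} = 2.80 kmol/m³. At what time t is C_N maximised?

1.31 h

The intermediate peaks when r₁ = r₂, i.e. k₁e^(−k₁t) = k₂e^(−k₂t), giving t_opt = ln(k₂/k₁)/(k₂−k₁).
= ln(1.54/0.304)/(1.54−0.304) = ln(5.066)/1.236 = 1.623/1.236 = 1.31 h.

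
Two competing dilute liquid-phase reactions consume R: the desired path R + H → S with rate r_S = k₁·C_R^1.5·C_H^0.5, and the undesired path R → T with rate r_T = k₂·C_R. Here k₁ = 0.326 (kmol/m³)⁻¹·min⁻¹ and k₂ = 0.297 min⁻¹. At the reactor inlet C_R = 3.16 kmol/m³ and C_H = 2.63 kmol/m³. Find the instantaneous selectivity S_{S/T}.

3.16

S_{S/T} = r_S/r_T = (k₁·C_R^1.5·C_H^0.5)/(k₂·C_R) = (k₁/k₂)·C_R^0.5·C_H^0.5.
= (0.326×3.160^1.5×2.630^0.5) / (0.297×3.160) = 2.970/0.9385 = 3.16.
Since the desired path is higher order in R, keeping C_R high (PFR or concentrated feed) favours S.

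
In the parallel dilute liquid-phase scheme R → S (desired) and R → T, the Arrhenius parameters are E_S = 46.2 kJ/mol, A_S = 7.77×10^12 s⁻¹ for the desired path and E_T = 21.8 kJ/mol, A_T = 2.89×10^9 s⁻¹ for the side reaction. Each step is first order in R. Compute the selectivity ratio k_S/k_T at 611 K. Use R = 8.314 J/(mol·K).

With equal orders, S_{S/T} = k_S/k_T = (A_S/A_T)·exp[(E_T−E_S)/(RT)].
(E_T−E_S)/(RT) = (21.8−46.2)×10³/(8.314×611) = -24400/5080 = -4.803.
k_S/k_T = (7.77×10^12/2.89×10^9)·exp(-4.803) = 2689 × 0.008203 = 22.1.

22.1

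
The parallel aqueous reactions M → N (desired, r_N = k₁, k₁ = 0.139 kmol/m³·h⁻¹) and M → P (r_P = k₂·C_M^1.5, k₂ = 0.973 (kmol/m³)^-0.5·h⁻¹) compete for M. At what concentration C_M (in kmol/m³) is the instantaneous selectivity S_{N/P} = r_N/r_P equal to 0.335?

S_{N/P} = (k₁/k₂)·C_M^-1.5 ⇒ C_M = (S·k₂/k₁)^(1/(-1.5)).
= (0.335×0.973/0.139)^(-0.6667) = (2.345)^(-0.6667) = 0.567 kmol/m³.

0.567 kmol/m³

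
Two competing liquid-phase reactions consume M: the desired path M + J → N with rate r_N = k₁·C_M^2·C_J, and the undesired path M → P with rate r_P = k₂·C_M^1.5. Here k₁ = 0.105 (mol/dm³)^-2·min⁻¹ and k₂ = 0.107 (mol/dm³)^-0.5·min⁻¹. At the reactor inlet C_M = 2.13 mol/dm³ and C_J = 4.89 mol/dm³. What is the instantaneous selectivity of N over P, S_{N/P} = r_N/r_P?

7.00

S_{N/P} = r_N/r_P = (k₁·C_M^2·C_J)/(k₂·C_M^1.5) = (k₁/k₂)·C_M^0.5·C_J.
= (0.105×2.130^2×4.890) / (0.107×2.130^1.5) = 2.329/0.3326 = 7.00.
Since the desired path is higher order in M, keeping C_M high (PFR or concentrated feed) favours N.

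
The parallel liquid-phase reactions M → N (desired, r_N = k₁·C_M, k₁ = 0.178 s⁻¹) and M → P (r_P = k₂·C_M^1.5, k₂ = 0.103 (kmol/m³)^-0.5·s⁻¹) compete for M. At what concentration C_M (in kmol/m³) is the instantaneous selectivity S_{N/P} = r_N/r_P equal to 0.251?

47.4 kmol/m³

S_{N/P} = (k₁/k₂)·C_M^-0.5 ⇒ C_M = (S·k₂/k₁)^(-2).
= (0.251×0.103/0.178)^(-2) = (0.1452)^(-2) = 47.4 kmol/m³.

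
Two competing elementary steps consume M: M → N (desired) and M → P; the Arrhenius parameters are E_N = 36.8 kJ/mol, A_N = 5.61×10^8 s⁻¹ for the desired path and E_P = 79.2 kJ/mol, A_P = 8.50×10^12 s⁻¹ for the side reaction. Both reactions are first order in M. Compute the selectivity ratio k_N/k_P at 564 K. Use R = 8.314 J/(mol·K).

With equal orders, S_{N/P} = k_N/k_P = (A_N/A_P)·exp[(E_P−E_N)/(RT)].
(E_P−E_N)/(RT) = (79.2−36.8)×10³/(8.314×564) = 42400/4689 = 9.042.
k_N/k_P = (5.61×10^8/8.50×10^12)·exp(9.042) = 6.600×10^-5 × 8453 = 0.558.

0.558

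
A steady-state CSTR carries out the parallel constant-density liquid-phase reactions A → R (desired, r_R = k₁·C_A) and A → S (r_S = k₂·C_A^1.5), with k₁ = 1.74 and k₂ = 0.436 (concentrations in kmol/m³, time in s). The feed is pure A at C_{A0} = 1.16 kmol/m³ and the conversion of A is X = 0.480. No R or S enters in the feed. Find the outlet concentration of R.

Exit C_A = C_{A0}(1−X) = 1.16×0.520 = 0.6032 kmol/m³.
Rates in a CSTR are evaluated at the outlet concentration: r_R = 1.74×0.6032 = 1.050, r_S = 0.436×0.6032^1.5 = 0.2043.
Fraction of consumed A going to R: r_R/(r_R+r_S) = 0.8371.
C_R = 0.8371·C_{A0}·X = 0.8371×1.16×0.480 = 0.466 kmol/m³.

0.466 kmol/m³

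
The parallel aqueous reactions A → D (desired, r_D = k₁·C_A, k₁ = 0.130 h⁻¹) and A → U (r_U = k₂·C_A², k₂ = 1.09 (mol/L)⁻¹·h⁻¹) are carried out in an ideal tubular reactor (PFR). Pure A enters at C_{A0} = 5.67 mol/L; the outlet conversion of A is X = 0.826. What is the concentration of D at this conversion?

0.197 mol/L

C_A = C_{A0}(1−X) = 0.9866 mol/L.
Along a PFR/batch, dC_D/dC_A = −r_D/(r_D+r_U) = −k₁/(k₁+k₂·C_A).
Integrating from C_{A0} to C_A: C_D = (0.130/1.09)·ln[(0.130+1.09·5.67)/(0.130+1.09·0.987)] = 0.1193·ln(6.310/1.205) = 0.1974 mol/L.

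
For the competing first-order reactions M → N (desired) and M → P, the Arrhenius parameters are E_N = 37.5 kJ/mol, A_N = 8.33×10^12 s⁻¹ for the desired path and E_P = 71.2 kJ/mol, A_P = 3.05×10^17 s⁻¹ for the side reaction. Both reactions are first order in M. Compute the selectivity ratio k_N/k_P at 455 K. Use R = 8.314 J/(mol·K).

Since both paths have the same order in M, the concentration cancels and S_{N/P} = k_N/k_P = (A_N/A_P)·exp[(E_P−E_N)/(RT)].
(E_P−E_N)/(RT) = (71.2−37.5)×10³/(8.314×455) = 33700/3783 = 8.909.
k_N/k_P = (8.33×10^12/3.05×10^17)·exp(8.909) = 2.731×10^-5 × 7395 = 0.202.
Since E_N < E_P, lowering the temperature improves selectivity toward N.

0.202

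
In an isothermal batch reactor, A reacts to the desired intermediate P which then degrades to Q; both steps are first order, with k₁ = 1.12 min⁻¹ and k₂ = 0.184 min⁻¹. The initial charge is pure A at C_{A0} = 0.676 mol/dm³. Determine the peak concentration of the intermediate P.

0.474 mol/dm³

Evaluating C_P at t_opt = ln(k₂/k₁)/(k₂−k₁) gives C_{P,max}/C_{A0} = (k₁/k₂)^[k₂/(k₂−k₁)].
= (1.12/0.184)^(0.184/(0.184−1.12)) = (6.087)^(-0.1966) = 0.7011.
C_{P,max} = 0.7011×0.676 = 0.474 mol/dm³.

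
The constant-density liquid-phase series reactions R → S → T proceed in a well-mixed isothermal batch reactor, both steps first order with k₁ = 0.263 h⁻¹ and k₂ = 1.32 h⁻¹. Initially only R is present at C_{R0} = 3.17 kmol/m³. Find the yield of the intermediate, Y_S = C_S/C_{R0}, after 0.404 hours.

The intermediate concentration in a first-order A→B→C sequence is C_S = k₁C_{R0}(e^(−k₁t) − e^(−k₂t))/(k₂−k₁).
e^(−k₁t) = e^(−0.263×0.404) = e^(−0.1063) = 0.8992; e^(−k₂t) = e^(−0.5333) = 0.5867.
C_S = 0.263×3.17/(1.32−0.263) × (0.8992−0.5867) = 0.7888×0.3125 = 0.2465 kmol/m³.
Y_S = C_S/C_{R0} = 0.2465/3.17 = 0.0778.

0.0778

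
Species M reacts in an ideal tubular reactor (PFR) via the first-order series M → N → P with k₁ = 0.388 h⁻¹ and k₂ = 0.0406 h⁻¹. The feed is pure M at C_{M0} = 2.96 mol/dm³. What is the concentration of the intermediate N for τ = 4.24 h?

The intermediate concentration in a first-order A→B→C sequence is C_N = k₁C_{M0}(e^(−k₁τ) − e^(−k₂τ))/(k₂−k₁).
e^(−k₁τ) = e^(−0.388×4.24) = e^(−1.645) = 0.1930; e^(−k₂τ) = e^(−0.1721) = 0.8419.
C_N = 0.388×2.96/(0.0406−0.388) × (0.1930−0.8419) = (-3.306)×(-0.6489) = 2.145 mol/dm³.

2.15 mol/dm³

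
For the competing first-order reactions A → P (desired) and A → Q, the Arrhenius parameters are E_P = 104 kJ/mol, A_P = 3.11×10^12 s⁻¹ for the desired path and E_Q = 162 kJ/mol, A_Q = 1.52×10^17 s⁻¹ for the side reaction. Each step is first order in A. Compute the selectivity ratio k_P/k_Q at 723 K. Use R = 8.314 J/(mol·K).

With equal orders, S_{P/Q} = k_P/k_Q = (A_P/A_Q)·exp[(E_Q−E_P)/(RT)].
(E_Q−E_P)/(RT) = (162−104)×10³/(8.314×723) = 58000/6011 = 9.649.
k_P/k_Q = (3.11×10^12/1.52×10^17)·exp(9.649) = 2.046×10^-5 × 15505 = 0.317.

0.317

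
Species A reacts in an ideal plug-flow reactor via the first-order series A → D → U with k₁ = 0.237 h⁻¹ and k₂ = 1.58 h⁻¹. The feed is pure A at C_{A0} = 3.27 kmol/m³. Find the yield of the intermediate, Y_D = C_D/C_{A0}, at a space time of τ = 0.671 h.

The intermediate concentration in a first-order A→B→C sequence is C_D = k₁C_{A0}(e^(−k₁τ) − e^(−k₂τ))/(k₂−k₁).
e^(−k₁τ) = e^(−0.237×0.671) = e^(−0.1590) = 0.8530; e^(−k₂τ) = e^(−1.060) = 0.3464.
C_D = 0.237×3.27/(1.58−0.237) × (0.8530−0.3464) = 0.5771×0.5066 = 0.2923 kmol/m³.
Y_D = C_D/C_{A0} = 0.2923/3.27 = 0.0894.

0.0894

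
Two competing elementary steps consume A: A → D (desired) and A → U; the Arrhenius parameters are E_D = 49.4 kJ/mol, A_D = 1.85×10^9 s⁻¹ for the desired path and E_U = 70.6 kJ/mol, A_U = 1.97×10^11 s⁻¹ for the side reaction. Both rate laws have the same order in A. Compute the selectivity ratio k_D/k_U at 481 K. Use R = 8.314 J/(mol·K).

Since both paths have the same order in A, the concentration cancels and S_{D/U} = k_D/k_U = (A_D/A_U)·exp[(E_U−E_D)/(RT)].
(E_U−E_D)/(RT) = (70.6−49.4)×10³/(8.314×481) = 21200/3999 = 5.301.
k_D/k_U = (1.85×10^9/1.97×10^11)·exp(5.301) = 0.009391 × 200.6 = 1.88.
Since E_D < E_U, lowering the temperature improves selectivity toward D.

1.88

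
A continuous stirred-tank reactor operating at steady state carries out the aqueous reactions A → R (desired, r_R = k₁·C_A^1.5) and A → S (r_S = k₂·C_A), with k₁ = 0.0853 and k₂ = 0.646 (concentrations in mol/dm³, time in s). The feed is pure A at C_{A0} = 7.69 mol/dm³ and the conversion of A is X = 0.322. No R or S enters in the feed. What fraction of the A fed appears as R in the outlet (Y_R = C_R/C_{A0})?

0.0746

Exit C_A = C_{A0}(1−X) = 7.69×0.678 = 5.214 mol/dm³.
Rates in a CSTR are evaluated at the outlet concentration: r_R = 0.0853×5.214^1.5 = 1.016, r_S = 0.646×5.214 = 3.368.
Fraction of consumed A going to R: r_R/(r_R+r_S) = 0.2317.
C_R = 0.2317·C_{A0}·X = 0.2317×7.69×0.322 = 0.574 mol/dm³; Y_R = C_R/C_{A0} = 0.0746.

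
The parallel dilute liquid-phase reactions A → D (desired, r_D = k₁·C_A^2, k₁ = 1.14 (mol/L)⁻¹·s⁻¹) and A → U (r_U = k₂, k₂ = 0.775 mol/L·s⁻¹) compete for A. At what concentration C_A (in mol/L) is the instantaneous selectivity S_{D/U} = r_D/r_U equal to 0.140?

0.309 mol/L

S_{D/U} = (k₁/k₂)·C_A^2 ⇒ C_A = (S·k₂/k₁)^(0.5).
= (0.140×0.775/1.14)^(0.5) = (0.09518)^(0.5) = 0.309 mol/L.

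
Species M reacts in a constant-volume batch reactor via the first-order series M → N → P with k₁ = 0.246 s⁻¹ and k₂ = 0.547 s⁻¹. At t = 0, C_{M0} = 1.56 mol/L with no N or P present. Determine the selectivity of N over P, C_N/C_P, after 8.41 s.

0.122

The intermediate concentration in a first-order A→B→C sequence is C_N = k₁C_{M0}(e^(−k₁t) − e^(−k₂t))/(k₂−k₁).
e^(−k₁t) = e^(−0.246×8.41) = e^(−2.069) = 0.1263; e^(−k₂t) = e^(−4.600) = 0.01005.
C_N = 0.246×1.56/(0.547−0.246) × (0.1263−0.01005) = 1.275×0.1163 = 0.1483 mol/L.
C_M = C_{M0}e^(−k₁t) = 0.1971 mol/L, so C_P = C_{M0}−C_M−C_N = 1.215 mol/L; C_N/C_P = 0.122.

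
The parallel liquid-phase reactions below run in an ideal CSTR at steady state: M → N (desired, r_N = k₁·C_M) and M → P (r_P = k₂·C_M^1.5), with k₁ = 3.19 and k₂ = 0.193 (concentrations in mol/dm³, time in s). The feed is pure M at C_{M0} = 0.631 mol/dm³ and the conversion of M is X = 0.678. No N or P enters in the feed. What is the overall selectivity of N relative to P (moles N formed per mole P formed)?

Exit C_M = C_{M0}(1−X) = 0.631×0.322 = 0.2032 mol/dm³.
A CSTR operates uniformly at the exit composition, giving r_N = 0.6482 and r_P = 0.01768 (each k·C_M^n at C_M = 0.2032).
Overall selectivity = C_N/C_P = r_Nτ/(r_Pτ) = r_N/r_P = 36.7.

36.7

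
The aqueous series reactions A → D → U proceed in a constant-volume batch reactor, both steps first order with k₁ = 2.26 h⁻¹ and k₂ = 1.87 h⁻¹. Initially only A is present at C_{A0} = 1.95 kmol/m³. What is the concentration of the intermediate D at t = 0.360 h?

0.755 kmol/m³

The intermediate concentration in a first-order A→B→C sequence is C_D = k₁C_{A0}(e^(−k₁t) − e^(−k₂t))/(k₂−k₁).
e^(−k₁t) = e^(−2.26×0.360) = e^(−0.8136) = 0.4433; e^(−k₂t) = e^(−0.6732) = 0.5101.
C_D = 2.26×1.95/(1.87−2.26) × (0.4433−0.5101) = (-11.30)×(-0.06681) = 0.7550 kmol/m³.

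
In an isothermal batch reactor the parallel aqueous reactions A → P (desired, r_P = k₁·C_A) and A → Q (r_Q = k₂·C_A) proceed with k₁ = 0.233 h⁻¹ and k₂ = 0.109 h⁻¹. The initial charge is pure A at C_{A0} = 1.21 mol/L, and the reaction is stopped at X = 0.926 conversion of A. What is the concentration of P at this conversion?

0.763 mol/L

C_A = C_{A0}(1−X) = 0.08954 mol/L.
Both paths are first order in A, so the instantaneous fraction to P is constant: dC_P/d(−C_A) = k₁/(k₁+k₂) = 0.6813.
C_P = 0.6813·(C_{A0}−C_A) = 0.6813×1.120 = 0.763 mol/L.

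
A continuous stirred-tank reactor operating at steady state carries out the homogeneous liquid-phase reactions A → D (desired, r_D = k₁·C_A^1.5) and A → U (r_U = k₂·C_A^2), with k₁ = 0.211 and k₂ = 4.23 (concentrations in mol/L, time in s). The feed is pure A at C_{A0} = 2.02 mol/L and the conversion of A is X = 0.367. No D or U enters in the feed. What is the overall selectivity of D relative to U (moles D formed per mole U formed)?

0.0441

Exit C_A = C_{A0}(1−X) = 2.02×0.633 = 1.279 mol/L.
A CSTR operates uniformly at the exit composition, giving r_D = 0.3051 and r_U = 6.916 (each k·C_A^n at C_A = 1.279).
Overall selectivity = C_D/C_U = r_Dτ/(r_Uτ) = r_D/r_U = 0.0441.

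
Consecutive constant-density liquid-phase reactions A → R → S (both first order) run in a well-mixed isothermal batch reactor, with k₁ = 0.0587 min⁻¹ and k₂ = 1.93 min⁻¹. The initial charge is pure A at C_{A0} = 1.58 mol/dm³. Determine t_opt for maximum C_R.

The intermediate peaks when r₁ = r₂, i.e. k₁e^(−k₁t) = k₂e^(−k₂t), giving t_opt = ln(k₂/k₁)/(k₂−k₁).
= ln(1.93/0.0587)/(1.93−0.0587) = ln(32.88)/1.871 = 3.493/1.871 = 1.87 min.

1.87 min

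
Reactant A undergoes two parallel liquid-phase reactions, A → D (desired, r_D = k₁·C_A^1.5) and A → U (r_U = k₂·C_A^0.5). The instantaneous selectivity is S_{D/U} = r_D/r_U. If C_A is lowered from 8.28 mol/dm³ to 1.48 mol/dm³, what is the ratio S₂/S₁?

S_{D/U} = (k₁/k₂)·C_A, so S₂/S₁ = (C_{A,2}/C_{A,1}).
= 1.48/8.28 = 0.179.
Selectivity toward D falls as C_A falls — high-concentration operation is favoured.

0.179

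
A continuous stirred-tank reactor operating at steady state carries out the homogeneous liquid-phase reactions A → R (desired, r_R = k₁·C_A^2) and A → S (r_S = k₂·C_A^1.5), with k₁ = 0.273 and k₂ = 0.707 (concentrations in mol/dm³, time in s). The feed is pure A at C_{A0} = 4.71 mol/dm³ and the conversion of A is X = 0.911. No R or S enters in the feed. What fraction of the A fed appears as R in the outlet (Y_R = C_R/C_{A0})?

Exit C_A = C_{A0}(1−X) = 4.71×0.0890 = 0.4192 mol/dm³.
A CSTR operates uniformly at the exit composition, giving r_R = 0.04797 and r_S = 0.1919 (each k·C_A^n at C_A = 0.4192).
Fraction of consumed A going to R: r_R/(r_R+r_S) = 0.2000.
C_R = 0.2000·C_{A0}·X = 0.2000×4.71×0.911 = 0.858 mol/dm³; Y_R = C_R/C_{A0} = 0.182.

0.182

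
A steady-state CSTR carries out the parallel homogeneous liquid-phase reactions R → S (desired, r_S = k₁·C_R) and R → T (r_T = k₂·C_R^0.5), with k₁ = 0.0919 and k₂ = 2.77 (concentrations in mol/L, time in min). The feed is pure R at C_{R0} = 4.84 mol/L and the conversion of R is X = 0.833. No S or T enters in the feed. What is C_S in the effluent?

Exit C_R = C_{R0}(1−X) = 4.84×0.167 = 0.8083 mol/L.
In a CSTR the entire volume is at exit conditions, so r_S = 0.0919×0.8083 = 0.07428 and r_T = 2.77×0.8083^0.5 = 2.490.
Fraction of consumed R going to S: r_S/(r_S+r_T) = 0.02896.
C_S = 0.02896·C_{R0}·X = 0.02896×4.84×0.833 = 0.117 mol/L.

0.117 mol/L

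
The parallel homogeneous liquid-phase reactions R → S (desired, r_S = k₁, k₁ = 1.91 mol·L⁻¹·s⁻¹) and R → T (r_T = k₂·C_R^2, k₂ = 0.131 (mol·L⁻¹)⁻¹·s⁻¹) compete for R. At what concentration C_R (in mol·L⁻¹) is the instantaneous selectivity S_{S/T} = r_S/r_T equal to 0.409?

5.97 mol·L⁻¹

S_{S/T} = (k₁/k₂)·C_R^-2 ⇒ C_R = (S·k₂/k₁)^(-0.5).
= (0.409×0.131/1.91)^(-0.5) = (0.02805)^(-0.5) = 5.97 mol·L⁻¹.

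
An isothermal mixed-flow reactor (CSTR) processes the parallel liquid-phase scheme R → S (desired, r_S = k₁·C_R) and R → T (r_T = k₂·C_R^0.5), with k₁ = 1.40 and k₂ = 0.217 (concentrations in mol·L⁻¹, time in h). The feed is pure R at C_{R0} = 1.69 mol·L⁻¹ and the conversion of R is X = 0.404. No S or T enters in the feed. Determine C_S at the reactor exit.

Exit C_R = C_{R0}(1−X) = 1.69×0.596 = 1.007 mol·L⁻¹.
A CSTR operates uniformly at the exit composition, giving r_S = 1.410 and r_T = 0.2178 (each k·C_R^n at C_R = 1.007).
Fraction of consumed R going to S: r_S/(r_S+r_T) = 0.8662.
C_S = 0.8662·C_{R0}·X = 0.8662×1.69×0.404 = 0.591 mol·L⁻¹.

0.591 mol·L⁻¹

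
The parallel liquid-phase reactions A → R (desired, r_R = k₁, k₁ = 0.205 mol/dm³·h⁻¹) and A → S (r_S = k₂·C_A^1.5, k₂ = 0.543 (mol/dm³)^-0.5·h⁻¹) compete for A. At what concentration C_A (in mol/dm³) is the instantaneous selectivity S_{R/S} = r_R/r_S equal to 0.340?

S_{R/S} = (k₁/k₂)·C_A^-1.5 ⇒ C_A = (S·k₂/k₁)^(1/(-1.5)).
= (0.340×0.543/0.205)^(-0.6667) = (0.9006)^(-0.6667) = 1.07 mol/dm³.

1.07 mol/dm³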